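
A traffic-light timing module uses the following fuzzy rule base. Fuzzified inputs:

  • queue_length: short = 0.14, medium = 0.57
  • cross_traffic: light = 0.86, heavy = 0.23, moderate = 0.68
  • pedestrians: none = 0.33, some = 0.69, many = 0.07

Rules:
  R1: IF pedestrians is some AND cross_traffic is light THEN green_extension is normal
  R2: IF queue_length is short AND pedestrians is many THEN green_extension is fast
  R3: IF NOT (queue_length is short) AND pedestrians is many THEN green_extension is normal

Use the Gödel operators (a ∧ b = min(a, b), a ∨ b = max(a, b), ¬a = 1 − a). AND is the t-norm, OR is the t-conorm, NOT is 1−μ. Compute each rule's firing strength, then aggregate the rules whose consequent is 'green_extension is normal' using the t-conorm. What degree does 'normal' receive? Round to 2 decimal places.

0.69

R1: some=0.69, light=0.86; AND[min(a, b)] → w = 0.69
R2: short=0.14, many=0.07; AND[min(a, b)] → w = 0.07
R3: ¬short=1−0.14=0.86, many=0.07; AND[min(a, b)] → w = 0.07
Rules with consequent 'normal': {R1, R3} → strengths 0.69, 0.07
Aggregate via t-conorm [max(a, b)]: 0.69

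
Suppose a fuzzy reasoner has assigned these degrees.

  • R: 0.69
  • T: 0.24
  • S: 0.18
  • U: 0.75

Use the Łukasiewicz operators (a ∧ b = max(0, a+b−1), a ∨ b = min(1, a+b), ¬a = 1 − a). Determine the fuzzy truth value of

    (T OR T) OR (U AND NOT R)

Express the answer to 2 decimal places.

0.54

T OR T = min(1, a+b) on (0.24, 0.24) = 0.48
NOT R = 1 − 0.69 = 0.31
U AND NOT R = max(0, a+b−1) on (0.75, 0.31) = 0.06
(T OR T) OR (U AND NOT R) = min(1, a+b) on (0.48, 0.06) = 0.54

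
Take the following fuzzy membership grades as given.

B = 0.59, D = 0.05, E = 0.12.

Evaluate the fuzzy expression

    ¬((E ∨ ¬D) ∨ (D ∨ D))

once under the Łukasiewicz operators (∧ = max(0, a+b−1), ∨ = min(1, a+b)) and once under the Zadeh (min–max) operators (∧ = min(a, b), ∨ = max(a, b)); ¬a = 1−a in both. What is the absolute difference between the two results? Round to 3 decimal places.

Under Łukasiewicz:
  ¬D = 1 − 0.05 = 0.95
  E ∨ ¬D = min(1, a+b) on (0.12, 0.95) = 1.00
  D ∨ D = min(1, a+b) on (0.05, 0.05) = 0.10
  (E ∨ ¬D) ∨ (D ∨ D) = min(1, a+b) on (1.00, 0.10) = 1.00
  ¬((E ∨ ¬D) ∨ (D ∨ D)) = 1 − 1.00 = 0.00
  → value = 0.0000
Under Zadeh (min–max):
  ¬D = 1 − 0.05 = 0.95
  E ∨ ¬D = max(a, b) on (0.12, 0.95) = 0.95
  D ∨ D = max(a, b) on (0.05, 0.05) = 0.05
  (E ∨ ¬D) ∨ (D ∨ D) = max(a, b) on (0.95, 0.05) = 0.95
  ¬((E ∨ ¬D) ∨ (D ∨ D)) = 1 − 0.95 = 0.05
  → value = 0.0500
|0.0000 − 0.0500| = 0.050

0.050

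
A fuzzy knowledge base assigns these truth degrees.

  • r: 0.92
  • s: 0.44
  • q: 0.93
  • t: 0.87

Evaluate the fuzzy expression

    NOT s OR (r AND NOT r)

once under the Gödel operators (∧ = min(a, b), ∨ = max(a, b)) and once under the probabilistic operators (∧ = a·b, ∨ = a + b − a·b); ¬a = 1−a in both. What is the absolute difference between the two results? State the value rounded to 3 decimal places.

0.032

Under Gödel:
  NOT s = 1 − 0.44 = 0.56
  NOT r = 1 − 0.92 = 0.08
  r AND NOT r = min(a, b) on (0.92, 0.08) = 0.08
  NOT s OR (r AND NOT r) = max(a, b) on (0.56, 0.08) = 0.56
  → value = 0.5600
Under probabilistic:
  NOT s = 1 − 0.4400 = 0.5600
  NOT r = 1 − 0.9200 = 0.0800
  r AND NOT r = a·b on (0.9200, 0.0800) = 0.0736
  NOT s OR (r AND NOT r) = a + b − a·b on (0.5600, 0.0736) = 0.5924
  → value = 0.5924
|0.5600 − 0.5924| = 0.032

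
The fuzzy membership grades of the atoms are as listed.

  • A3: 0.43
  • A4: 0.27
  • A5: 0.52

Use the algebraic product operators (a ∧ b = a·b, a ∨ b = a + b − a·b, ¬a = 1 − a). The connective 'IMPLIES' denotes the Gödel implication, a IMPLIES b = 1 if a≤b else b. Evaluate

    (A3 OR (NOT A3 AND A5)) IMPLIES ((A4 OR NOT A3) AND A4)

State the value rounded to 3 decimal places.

NOT A3 = 1 − 0.4300 = 0.5700
NOT A3 AND A5 = a·b on (0.5700, 0.5200) = 0.2964
A3 OR (NOT A3 AND A5) = a + b − a·b on (0.4300, 0.2964) = 0.5989
NOT A3 = 1 − 0.4300 = 0.5700
A4 OR NOT A3 = a + b − a·b on (0.2700, 0.5700) = 0.6861
(A4 OR NOT A3) AND A4 = a·b on (0.6861, 0.2700) = 0.1852
(A3 OR (NOT A3 AND A5)) IMPLIES ((A4 OR NOT A3) AND A4)  [Gödel: 1 if a≤b else b] with a=0.5989, b=0.1852 → 0.1852

0.185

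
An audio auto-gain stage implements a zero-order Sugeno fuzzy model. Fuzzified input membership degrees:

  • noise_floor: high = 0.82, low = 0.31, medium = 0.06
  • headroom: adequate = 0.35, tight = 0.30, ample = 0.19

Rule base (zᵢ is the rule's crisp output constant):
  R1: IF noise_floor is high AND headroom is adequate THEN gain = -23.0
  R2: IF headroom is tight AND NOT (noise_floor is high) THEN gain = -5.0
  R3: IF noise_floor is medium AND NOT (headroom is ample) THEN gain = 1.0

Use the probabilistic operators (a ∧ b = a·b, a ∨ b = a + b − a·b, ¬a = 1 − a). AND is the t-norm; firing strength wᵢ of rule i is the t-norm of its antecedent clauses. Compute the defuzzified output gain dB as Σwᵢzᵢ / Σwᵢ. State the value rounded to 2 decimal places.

-17.51

R1 (z=-23.0): high=0.82, adequate=0.35; AND[a·b] → w = 0.2870
R2 (z=-5.0): tight=0.30, ¬high=1−0.82=0.18; AND[a·b] → w = 0.0540
R3 (z=1.0): medium=0.06, ¬ample=1−0.19=0.81; AND[a·b] → w = 0.0486
Weighted average = (0.2870·-23.0 + 0.0540·-5.0 + 0.0486·1.0) / (0.2870 + 0.0540 + 0.0486)
  = -6.8224 / 0.3896 = -17.51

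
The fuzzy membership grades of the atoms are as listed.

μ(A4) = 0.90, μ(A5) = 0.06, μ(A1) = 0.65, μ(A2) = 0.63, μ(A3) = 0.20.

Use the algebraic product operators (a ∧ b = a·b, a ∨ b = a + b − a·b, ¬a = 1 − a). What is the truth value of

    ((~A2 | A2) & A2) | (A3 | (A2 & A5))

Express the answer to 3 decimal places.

~A2 = 1 − 0.6300 = 0.3700
~A2 | A2 = a + b − a·b on (0.3700, 0.6300) = 0.7669
(~A2 | A2) & A2 = a·b on (0.7669, 0.6300) = 0.4831
A2 & A5 = a·b on (0.6300, 0.0600) = 0.0378
A3 | (A2 & A5) = a + b − a·b on (0.2000, 0.0378) = 0.2302
((~A2 | A2) & A2) | (A3 | (A2 & A5)) = a + b − a·b on (0.4831, 0.2302) = 0.6021

0.602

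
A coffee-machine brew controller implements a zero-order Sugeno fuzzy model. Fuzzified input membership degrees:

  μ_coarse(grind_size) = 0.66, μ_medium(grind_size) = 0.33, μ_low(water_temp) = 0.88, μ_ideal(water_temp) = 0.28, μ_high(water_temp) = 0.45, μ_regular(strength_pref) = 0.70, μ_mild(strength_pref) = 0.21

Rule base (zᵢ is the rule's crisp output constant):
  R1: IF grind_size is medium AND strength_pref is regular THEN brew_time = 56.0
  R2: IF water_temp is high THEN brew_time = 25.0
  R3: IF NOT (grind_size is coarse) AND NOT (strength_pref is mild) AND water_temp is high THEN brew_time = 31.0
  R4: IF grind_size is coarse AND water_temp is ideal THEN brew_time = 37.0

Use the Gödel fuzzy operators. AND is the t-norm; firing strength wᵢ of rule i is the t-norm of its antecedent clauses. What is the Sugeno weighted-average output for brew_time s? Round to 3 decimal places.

36.164

R1 (z=56.0): medium=0.33, regular=0.70; AND[min(a, b)] → w = 0.33
R2 (z=25.0): high=0.45 → w = 0.45
R3 (z=31.0): ¬coarse=1−0.66=0.34, ¬mild=1−0.21=0.79, high=0.45; AND[min(a, b)] → w = 0.34
R4 (z=37.0): coarse=0.66, ideal=0.28; AND[min(a, b)] → w = 0.28
Weighted average = (0.33·56.0 + 0.45·25.0 + 0.34·31.0 + 0.28·37.0) / (0.33 + 0.45 + 0.34 + 0.28)
  = 50.6300 / 1.4000 = 36.164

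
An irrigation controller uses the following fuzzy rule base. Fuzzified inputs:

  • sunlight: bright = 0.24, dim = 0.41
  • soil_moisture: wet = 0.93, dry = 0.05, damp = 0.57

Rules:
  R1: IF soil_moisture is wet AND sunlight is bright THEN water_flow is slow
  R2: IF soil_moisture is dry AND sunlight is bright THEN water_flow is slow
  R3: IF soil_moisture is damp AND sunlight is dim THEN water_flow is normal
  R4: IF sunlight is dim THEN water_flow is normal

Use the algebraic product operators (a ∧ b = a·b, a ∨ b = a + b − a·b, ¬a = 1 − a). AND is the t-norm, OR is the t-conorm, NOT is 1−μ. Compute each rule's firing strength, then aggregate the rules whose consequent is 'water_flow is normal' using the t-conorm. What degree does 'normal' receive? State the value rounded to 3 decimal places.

R1: wet=0.93, bright=0.24; AND[a·b] → w = 0.2232
R2: dry=0.05, bright=0.24; AND[a·b] → w = 0.0120
R3: damp=0.57, dim=0.41; AND[a·b] → w = 0.2337
R4: dim=0.41 → w = 0.4100
Rules with consequent 'normal': {R3, R4} → strengths 0.2337, 0.4100
Aggregate via t-conorm [a + b − a·b]: 0.5479

0.548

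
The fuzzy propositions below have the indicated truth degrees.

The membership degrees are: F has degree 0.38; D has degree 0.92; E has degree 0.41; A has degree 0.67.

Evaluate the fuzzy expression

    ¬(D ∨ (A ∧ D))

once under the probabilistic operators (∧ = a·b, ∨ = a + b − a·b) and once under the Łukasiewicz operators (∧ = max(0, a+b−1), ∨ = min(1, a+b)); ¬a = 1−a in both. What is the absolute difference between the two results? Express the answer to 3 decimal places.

0.031

Under probabilistic:
  A ∧ D = a·b on (0.6700, 0.9200) = 0.6164
  D ∨ (A ∧ D) = a + b − a·b on (0.9200, 0.6164) = 0.9693
  ¬(D ∨ (A ∧ D)) = 1 − 0.9693 = 0.0307
  → value = 0.0307
Under Łukasiewicz:
  A ∧ D = max(0, a+b−1) on (0.67, 0.92) = 0.59
  D ∨ (A ∧ D) = min(1, a+b) on (0.92, 0.59) = 1.00
  ¬(D ∨ (A ∧ D)) = 1 − 1.00 = 0.00
  → value = 0.0000
|0.0307 − 0.0000| = 0.031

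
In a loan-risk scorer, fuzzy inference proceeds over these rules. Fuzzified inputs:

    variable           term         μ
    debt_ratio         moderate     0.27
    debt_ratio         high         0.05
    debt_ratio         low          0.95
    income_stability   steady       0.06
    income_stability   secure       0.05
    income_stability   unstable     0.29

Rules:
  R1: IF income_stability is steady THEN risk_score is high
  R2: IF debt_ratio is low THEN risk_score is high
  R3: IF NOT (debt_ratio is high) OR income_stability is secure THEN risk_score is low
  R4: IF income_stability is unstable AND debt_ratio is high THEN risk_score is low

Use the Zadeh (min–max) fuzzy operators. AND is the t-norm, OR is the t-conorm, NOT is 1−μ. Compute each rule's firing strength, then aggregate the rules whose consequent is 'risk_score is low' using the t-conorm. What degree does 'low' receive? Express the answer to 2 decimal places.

0.95

R1: steady=0.06 → w = 0.06
R2: low=0.95 → w = 0.95
R3: ¬high=1−0.05=0.95, secure=0.05; OR[max(a, b)] → w = 0.95
R4: unstable=0.29, high=0.05; AND[min(a, b)] → w = 0.05
Rules with consequent 'low': {R3, R4} → strengths 0.95, 0.05
Aggregate via t-conorm [max(a, b)]: 0.95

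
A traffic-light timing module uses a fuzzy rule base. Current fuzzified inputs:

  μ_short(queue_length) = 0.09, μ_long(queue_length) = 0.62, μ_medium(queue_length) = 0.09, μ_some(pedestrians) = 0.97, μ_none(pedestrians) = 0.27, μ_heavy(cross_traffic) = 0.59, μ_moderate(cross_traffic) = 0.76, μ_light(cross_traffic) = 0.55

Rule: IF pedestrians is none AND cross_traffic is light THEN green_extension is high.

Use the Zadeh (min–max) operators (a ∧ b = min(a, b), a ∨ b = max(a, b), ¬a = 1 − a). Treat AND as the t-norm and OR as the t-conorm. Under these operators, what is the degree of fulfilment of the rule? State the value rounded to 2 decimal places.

firing strength: none=0.27, light=0.55; AND[min(a, b)] → w = 0.27

0.27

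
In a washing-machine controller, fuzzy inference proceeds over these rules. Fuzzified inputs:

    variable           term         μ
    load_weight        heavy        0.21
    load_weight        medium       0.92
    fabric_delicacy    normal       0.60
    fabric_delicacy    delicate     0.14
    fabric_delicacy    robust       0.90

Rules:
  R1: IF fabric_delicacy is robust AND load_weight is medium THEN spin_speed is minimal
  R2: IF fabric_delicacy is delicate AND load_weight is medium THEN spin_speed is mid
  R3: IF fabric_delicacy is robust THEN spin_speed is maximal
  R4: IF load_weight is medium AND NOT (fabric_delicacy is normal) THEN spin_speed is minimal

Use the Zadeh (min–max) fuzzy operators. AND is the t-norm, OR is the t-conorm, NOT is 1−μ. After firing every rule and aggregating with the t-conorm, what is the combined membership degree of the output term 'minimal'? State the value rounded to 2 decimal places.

R1: robust=0.90, medium=0.92; AND[min(a, b)] → w = 0.90
R2: delicate=0.14, medium=0.92; AND[min(a, b)] → w = 0.14
R3: robust=0.90 → w = 0.90
R4: medium=0.92, ¬normal=1−0.60=0.40; AND[min(a, b)] → w = 0.40
Rules with consequent 'minimal': {R1, R4} → strengths 0.90, 0.40
Aggregate via t-conorm [max(a, b)]: 0.90

0.90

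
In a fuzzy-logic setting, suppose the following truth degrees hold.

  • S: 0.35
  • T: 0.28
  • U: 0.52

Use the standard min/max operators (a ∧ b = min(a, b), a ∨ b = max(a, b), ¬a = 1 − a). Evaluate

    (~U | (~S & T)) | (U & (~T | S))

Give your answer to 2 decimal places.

0.52

~U = 1 − 0.52 = 0.48
~S = 1 − 0.35 = 0.65
~S & T = min(a, b) on (0.65, 0.28) = 0.28
~U | (~S & T) = max(a, b) on (0.48, 0.28) = 0.48
~T = 1 − 0.28 = 0.72
~T | S = max(a, b) on (0.72, 0.35) = 0.72
U & (~T | S) = min(a, b) on (0.52, 0.72) = 0.52
(~U | (~S & T)) | (U & (~T | S)) = max(a, b) on (0.48, 0.52) = 0.52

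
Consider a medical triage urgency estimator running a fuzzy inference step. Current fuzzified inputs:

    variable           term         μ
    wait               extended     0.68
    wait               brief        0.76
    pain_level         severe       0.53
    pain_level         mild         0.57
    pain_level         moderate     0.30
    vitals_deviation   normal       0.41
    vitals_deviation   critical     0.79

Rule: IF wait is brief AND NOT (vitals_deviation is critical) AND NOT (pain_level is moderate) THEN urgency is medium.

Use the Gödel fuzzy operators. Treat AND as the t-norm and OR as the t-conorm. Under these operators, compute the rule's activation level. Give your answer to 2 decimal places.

firing strength: brief=0.76, ¬critical=1−0.79=0.21, ¬moderate=1−0.30=0.70; AND[min(a, b)] → w = 0.21

0.21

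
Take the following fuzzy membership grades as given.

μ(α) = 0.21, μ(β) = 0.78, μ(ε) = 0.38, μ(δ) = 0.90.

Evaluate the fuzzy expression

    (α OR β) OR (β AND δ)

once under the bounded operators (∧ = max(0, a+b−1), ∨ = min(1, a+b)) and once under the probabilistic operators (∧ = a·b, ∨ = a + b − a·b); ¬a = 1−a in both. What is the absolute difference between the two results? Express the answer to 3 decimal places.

0.052

Under bounded:
  α OR β = min(1, a+b) on (0.21, 0.78) = 0.99
  β AND δ = max(0, a+b−1) on (0.78, 0.90) = 0.68
  (α OR β) OR (β AND δ) = min(1, a+b) on (0.99, 0.68) = 1.00
  → value = 1.0000
Under probabilistic:
  α OR β = a + b − a·b on (0.2100, 0.7800) = 0.8262
  β AND δ = a·b on (0.7800, 0.9000) = 0.7020
  (α OR β) OR (β AND δ) = a + b − a·b on (0.8262, 0.7020) = 0.9482
  → value = 0.9482
|1.0000 − 0.9482| = 0.052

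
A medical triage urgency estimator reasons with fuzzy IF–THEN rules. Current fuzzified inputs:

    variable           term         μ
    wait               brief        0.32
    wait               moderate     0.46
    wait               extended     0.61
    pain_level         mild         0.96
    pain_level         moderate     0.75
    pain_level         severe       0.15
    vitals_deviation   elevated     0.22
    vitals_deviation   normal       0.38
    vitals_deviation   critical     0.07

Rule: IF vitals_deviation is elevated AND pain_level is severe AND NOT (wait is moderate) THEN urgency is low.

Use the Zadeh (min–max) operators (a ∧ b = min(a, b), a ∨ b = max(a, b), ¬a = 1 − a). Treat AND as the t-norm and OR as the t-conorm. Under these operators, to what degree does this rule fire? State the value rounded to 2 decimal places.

0.15

firing strength: elevated=0.22, severe=0.15, ¬moderate=1−0.46=0.54; AND[min(a, b)] → w = 0.15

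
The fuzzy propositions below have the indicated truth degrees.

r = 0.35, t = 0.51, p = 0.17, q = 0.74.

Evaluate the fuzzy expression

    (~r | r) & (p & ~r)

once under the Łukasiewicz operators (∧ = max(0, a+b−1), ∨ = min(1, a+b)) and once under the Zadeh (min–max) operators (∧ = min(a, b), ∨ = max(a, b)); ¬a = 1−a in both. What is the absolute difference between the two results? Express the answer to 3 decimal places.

Under Łukasiewicz:
  ~r = 1 − 0.35 = 0.65
  ~r | r = min(1, a+b) on (0.65, 0.35) = 1.00
  ~r = 1 − 0.35 = 0.65
  p & ~r = max(0, a+b−1) on (0.17, 0.65) = 0.00
  (~r | r) & (p & ~r) = max(0, a+b−1) on (1.00, 0.00) = 0.00
  → value = 0.0000
Under Zadeh (min–max):
  ~r = 1 − 0.35 = 0.65
  ~r | r = max(a, b) on (0.65, 0.35) = 0.65
  ~r = 1 − 0.35 = 0.65
  p & ~r = min(a, b) on (0.17, 0.65) = 0.17
  (~r | r) & (p & ~r) = min(a, b) on (0.65, 0.17) = 0.17
  → value = 0.1700
|0.0000 − 0.1700| = 0.170

0.170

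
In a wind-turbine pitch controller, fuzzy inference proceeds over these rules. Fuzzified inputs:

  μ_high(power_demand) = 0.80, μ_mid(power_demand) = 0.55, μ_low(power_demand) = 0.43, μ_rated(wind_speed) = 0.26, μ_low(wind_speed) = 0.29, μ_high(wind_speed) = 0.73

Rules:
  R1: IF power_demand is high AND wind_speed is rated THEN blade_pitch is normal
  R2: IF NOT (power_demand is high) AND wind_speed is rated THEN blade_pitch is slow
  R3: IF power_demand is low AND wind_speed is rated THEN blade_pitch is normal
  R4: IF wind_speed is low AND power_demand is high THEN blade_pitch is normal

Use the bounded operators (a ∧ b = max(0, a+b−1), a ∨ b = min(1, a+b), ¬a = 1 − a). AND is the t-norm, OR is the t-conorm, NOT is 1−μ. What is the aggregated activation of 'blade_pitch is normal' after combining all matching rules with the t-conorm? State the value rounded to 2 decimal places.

0.15

R1: high=0.80, rated=0.26; AND[max(0, a+b−1)] → w = 0.06
R2: ¬high=1−0.80=0.20, rated=0.26; AND[max(0, a+b−1)] → w = 0.00
R3: low=0.43, rated=0.26; AND[max(0, a+b−1)] → w = 0.00
R4: low=0.29, high=0.80; AND[max(0, a+b−1)] → w = 0.09
Rules with consequent 'normal': {R1, R3, R4} → strengths 0.06, 0.00, 0.09
Aggregate via t-conorm [min(1, a+b)]: 0.15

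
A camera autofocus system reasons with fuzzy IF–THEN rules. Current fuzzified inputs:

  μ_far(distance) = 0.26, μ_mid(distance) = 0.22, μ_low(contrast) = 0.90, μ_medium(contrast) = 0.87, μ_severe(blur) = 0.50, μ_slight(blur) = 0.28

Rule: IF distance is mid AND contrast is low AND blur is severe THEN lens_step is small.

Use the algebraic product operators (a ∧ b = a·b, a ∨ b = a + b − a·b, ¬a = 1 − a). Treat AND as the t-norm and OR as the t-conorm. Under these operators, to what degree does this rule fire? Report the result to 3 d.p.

firing strength: mid=0.22, low=0.90, severe=0.50; AND[a·b] → w = 0.0990

0.099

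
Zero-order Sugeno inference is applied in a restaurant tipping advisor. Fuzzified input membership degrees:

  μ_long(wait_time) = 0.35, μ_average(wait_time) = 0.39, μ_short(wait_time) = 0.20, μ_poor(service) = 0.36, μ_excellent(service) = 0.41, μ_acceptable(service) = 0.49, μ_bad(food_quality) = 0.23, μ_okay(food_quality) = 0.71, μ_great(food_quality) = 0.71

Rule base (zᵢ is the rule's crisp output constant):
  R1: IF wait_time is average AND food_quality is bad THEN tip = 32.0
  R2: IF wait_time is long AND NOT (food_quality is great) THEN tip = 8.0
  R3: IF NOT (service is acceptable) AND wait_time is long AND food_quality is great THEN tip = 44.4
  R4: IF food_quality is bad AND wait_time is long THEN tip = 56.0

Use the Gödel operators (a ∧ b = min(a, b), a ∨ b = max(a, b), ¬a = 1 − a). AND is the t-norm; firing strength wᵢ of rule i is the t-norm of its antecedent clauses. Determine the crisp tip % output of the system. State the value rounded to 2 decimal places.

R1 (z=32.0): average=0.39, bad=0.23; AND[min(a, b)] → w = 0.23
R2 (z=8.0): long=0.35, ¬great=1−0.71=0.29; AND[min(a, b)] → w = 0.29
R3 (z=44.4): ¬acceptable=1−0.49=0.51, long=0.35, great=0.71; AND[min(a, b)] → w = 0.35
R4 (z=56.0): bad=0.23, long=0.35; AND[min(a, b)] → w = 0.23
Weighted average = (0.23·32.0 + 0.29·8.0 + 0.35·44.4 + 0.23·56.0) / (0.23 + 0.29 + 0.35 + 0.23)
  = 38.1000 / 1.1000 = 34.64

34.64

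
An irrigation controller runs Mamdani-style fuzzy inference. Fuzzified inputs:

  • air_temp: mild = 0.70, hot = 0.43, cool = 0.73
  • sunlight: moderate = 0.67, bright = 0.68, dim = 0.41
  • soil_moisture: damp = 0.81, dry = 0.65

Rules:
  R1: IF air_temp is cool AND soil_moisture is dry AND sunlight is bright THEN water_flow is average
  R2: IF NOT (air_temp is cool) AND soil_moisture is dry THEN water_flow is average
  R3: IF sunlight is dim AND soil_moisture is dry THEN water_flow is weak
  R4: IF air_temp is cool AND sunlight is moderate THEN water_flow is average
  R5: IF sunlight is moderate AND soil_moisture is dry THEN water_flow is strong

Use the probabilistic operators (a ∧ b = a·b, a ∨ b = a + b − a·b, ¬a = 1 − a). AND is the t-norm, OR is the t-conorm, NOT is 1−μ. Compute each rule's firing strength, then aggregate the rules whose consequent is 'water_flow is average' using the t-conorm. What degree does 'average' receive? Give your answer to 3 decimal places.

R1: cool=0.73, dry=0.65, bright=0.68; AND[a·b] → w = 0.3227
R2: ¬cool=1−0.73=0.27, dry=0.65; AND[a·b] → w = 0.1755
R3: dim=0.41, dry=0.65; AND[a·b] → w = 0.2665
R4: cool=0.73, moderate=0.67; AND[a·b] → w = 0.4891
R5: moderate=0.67, dry=0.65; AND[a·b] → w = 0.4355
Rules with consequent 'average': {R1, R2, R4} → strengths 0.3227, 0.1755, 0.4891
Aggregate via t-conorm [a + b − a·b]: 0.7147

0.715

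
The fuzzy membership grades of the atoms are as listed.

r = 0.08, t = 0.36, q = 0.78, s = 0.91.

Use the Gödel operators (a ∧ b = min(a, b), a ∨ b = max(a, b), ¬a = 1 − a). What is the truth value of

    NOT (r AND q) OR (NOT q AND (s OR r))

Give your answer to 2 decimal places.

r AND q = min(a, b) on (0.08, 0.78) = 0.08
NOT (r AND q) = 1 − 0.08 = 0.92
NOT q = 1 − 0.78 = 0.22
s OR r = max(a, b) on (0.91, 0.08) = 0.91
NOT q AND (s OR r) = min(a, b) on (0.22, 0.91) = 0.22
NOT (r AND q) OR (NOT q AND (s OR r)) = max(a, b) on (0.92, 0.22) = 0.92

0.92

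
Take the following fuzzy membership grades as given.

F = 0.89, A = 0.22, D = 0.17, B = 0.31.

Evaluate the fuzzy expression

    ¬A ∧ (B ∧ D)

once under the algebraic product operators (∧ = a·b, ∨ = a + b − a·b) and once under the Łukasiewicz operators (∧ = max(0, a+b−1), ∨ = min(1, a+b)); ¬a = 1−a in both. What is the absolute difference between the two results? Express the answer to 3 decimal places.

Under algebraic product:
  ¬A = 1 − 0.2200 = 0.7800
  B ∧ D = a·b on (0.3100, 0.1700) = 0.0527
  ¬A ∧ (B ∧ D) = a·b on (0.7800, 0.0527) = 0.0411
  → value = 0.0411
Under Łukasiewicz:
  ¬A = 1 − 0.22 = 0.78
  B ∧ D = max(0, a+b−1) on (0.31, 0.17) = 0.00
  ¬A ∧ (B ∧ D) = max(0, a+b−1) on (0.78, 0.00) = 0.00
  → value = 0.0000
|0.0411 − 0.0000| = 0.041

0.041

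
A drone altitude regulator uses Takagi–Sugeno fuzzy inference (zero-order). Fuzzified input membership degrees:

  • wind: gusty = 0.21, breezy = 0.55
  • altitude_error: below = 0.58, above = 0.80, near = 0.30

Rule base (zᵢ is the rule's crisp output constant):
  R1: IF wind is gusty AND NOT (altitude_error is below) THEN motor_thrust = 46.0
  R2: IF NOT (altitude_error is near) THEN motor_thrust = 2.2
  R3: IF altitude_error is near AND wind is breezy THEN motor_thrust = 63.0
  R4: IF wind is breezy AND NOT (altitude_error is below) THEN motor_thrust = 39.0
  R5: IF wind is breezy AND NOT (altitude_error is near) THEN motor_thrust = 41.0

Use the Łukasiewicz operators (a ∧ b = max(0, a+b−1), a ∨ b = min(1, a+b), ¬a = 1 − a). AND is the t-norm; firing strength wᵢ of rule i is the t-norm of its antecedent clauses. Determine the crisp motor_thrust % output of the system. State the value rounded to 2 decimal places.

12.41

R1 (z=46.0): gusty=0.21, ¬below=1−0.58=0.42; AND[max(0, a+b−1)] → w = 0.00
R2 (z=2.2): ¬near=1−0.30=0.70 → w = 0.70
R3 (z=63.0): near=0.30, breezy=0.55; AND[max(0, a+b−1)] → w = 0.00
R4 (z=39.0): breezy=0.55, ¬below=1−0.58=0.42; AND[max(0, a+b−1)] → w = 0.00
R5 (z=41.0): breezy=0.55, ¬near=1−0.30=0.70; AND[max(0, a+b−1)] → w = 0.25
Weighted average = (0.00·46.0 + 0.70·2.2 + 0.00·63.0 + 0.00·39.0 + 0.25·41.0) / (0.00 + 0.70 + 0.00 + 0.00 + 0.25)
  = 11.7900 / 0.9500 = 12.41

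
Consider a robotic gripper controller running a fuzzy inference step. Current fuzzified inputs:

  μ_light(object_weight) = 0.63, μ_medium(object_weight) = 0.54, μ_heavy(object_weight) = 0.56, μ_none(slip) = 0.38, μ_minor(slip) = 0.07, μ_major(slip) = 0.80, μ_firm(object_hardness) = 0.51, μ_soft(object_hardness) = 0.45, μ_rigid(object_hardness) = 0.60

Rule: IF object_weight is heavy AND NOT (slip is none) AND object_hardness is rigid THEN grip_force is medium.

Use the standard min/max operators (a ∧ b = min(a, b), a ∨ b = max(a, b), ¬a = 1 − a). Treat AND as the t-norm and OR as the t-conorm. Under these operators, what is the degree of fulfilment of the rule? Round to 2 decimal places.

firing strength: heavy=0.56, ¬none=1−0.38=0.62, rigid=0.60; AND[min(a, b)] → w = 0.56

0.56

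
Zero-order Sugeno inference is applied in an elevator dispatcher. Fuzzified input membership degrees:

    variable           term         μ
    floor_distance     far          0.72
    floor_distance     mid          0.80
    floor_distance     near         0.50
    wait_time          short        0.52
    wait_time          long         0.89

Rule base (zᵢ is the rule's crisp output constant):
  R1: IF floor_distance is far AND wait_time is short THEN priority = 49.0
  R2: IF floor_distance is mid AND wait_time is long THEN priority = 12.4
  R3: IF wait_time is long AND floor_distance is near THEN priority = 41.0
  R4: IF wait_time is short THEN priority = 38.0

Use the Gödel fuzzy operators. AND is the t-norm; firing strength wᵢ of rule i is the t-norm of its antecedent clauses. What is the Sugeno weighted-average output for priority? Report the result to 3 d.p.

R1 (z=49.0): far=0.72, short=0.52; AND[min(a, b)] → w = 0.52
R2 (z=12.4): mid=0.80, long=0.89; AND[min(a, b)] → w = 0.80
R3 (z=41.0): long=0.89, near=0.50; AND[min(a, b)] → w = 0.50
R4 (z=38.0): short=0.52 → w = 0.52
Weighted average = (0.52·49.0 + 0.80·12.4 + 0.50·41.0 + 0.52·38.0) / (0.52 + 0.80 + 0.50 + 0.52)
  = 75.6600 / 2.3400 = 32.333

32.333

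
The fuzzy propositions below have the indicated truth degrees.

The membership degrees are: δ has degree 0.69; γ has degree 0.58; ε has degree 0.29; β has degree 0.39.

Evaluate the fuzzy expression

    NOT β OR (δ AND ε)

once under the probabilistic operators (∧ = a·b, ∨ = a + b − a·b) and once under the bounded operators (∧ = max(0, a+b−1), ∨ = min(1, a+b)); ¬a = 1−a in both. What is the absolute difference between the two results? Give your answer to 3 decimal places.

0.078

Under probabilistic:
  NOT β = 1 − 0.3900 = 0.6100
  δ AND ε = a·b on (0.6900, 0.2900) = 0.2001
  NOT β OR (δ AND ε) = a + b − a·b on (0.6100, 0.2001) = 0.6880
  → value = 0.6880
Under bounded:
  NOT β = 1 − 0.39 = 0.61
  δ AND ε = max(0, a+b−1) on (0.69, 0.29) = 0.00
  NOT β OR (δ AND ε) = min(1, a+b) on (0.61, 0.00) = 0.61
  → value = 0.6100
|0.6880 − 0.6100| = 0.078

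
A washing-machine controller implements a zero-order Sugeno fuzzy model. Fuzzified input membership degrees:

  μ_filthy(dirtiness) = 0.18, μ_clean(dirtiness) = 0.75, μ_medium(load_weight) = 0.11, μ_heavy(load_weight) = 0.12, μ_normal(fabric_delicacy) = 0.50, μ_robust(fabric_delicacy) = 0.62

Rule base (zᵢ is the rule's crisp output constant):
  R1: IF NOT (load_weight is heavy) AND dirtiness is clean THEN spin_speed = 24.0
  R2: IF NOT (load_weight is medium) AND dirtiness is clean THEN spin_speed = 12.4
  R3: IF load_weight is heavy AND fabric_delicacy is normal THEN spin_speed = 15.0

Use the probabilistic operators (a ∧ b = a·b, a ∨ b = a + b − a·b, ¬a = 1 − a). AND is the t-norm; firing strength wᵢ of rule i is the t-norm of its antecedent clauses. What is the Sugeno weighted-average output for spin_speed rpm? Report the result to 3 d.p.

18.030

R1 (z=24.0): ¬heavy=1−0.12=0.88, clean=0.75; AND[a·b] → w = 0.6600
R2 (z=12.4): ¬medium=1−0.11=0.89, clean=0.75; AND[a·b] → w = 0.6675
R3 (z=15.0): heavy=0.12, normal=0.50; AND[a·b] → w = 0.0600
Weighted average = (0.6600·24.0 + 0.6675·12.4 + 0.0600·15.0) / (0.6600 + 0.6675 + 0.0600)
  = 25.0170 / 1.3875 = 18.030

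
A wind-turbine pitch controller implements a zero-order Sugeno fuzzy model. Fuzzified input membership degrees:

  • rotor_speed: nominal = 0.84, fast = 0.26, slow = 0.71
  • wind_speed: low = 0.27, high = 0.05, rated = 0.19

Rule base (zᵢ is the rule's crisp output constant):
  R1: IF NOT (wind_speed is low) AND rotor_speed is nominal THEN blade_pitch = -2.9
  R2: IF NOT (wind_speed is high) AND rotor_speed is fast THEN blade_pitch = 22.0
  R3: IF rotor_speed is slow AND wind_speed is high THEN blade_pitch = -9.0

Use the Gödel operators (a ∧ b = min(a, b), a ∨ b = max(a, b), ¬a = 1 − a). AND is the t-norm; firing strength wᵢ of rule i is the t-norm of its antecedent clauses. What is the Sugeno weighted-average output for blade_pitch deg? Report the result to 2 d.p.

R1 (z=-2.9): ¬low=1−0.27=0.73, nominal=0.84; AND[min(a, b)] → w = 0.73
R2 (z=22.0): ¬high=1−0.05=0.95, fast=0.26; AND[min(a, b)] → w = 0.26
R3 (z=-9.0): slow=0.71, high=0.05; AND[min(a, b)] → w = 0.05
Weighted average = (0.73·-2.9 + 0.26·22.0 + 0.05·-9.0) / (0.73 + 0.26 + 0.05)
  = 3.1530 / 1.0400 = 3.03

3.03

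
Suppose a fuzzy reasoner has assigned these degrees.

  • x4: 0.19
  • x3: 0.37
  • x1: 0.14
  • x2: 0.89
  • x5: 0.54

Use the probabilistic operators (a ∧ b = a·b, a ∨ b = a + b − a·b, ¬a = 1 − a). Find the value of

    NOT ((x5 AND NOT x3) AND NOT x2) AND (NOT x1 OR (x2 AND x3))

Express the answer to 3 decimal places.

NOT x3 = 1 − 0.3700 = 0.6300
x5 AND NOT x3 = a·b on (0.5400, 0.6300) = 0.3402
NOT x2 = 1 − 0.8900 = 0.1100
(x5 AND NOT x3) AND NOT x2 = a·b on (0.3402, 0.1100) = 0.0374
NOT ((x5 AND NOT x3) AND NOT x2) = 1 − 0.0374 = 0.9626
NOT x1 = 1 − 0.1400 = 0.8600
x2 AND x3 = a·b on (0.8900, 0.3700) = 0.3293
NOT x1 OR (x2 AND x3) = a + b − a·b on (0.8600, 0.3293) = 0.9061
NOT ((x5 AND NOT x3) AND NOT x2) AND (NOT x1 OR (x2 AND x3)) = a·b on (0.9626, 0.9061) = 0.8722

0.872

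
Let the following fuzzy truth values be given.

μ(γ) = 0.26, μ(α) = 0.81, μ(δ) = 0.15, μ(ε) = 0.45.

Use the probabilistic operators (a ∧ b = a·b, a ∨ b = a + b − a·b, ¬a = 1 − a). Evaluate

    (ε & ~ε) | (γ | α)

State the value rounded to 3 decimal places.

~ε = 1 − 0.4500 = 0.5500
ε & ~ε = a·b on (0.4500, 0.5500) = 0.2475
γ | α = a + b − a·b on (0.2600, 0.8100) = 0.8594
(ε & ~ε) | (γ | α) = a + b − a·b on (0.2475, 0.8594) = 0.8942

0.894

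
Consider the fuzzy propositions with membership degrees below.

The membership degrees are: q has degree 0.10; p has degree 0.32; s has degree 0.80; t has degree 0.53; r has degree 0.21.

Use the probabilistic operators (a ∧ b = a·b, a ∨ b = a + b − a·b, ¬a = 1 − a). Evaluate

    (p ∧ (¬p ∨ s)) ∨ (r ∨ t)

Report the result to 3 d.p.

0.740

¬p = 1 − 0.3200 = 0.6800
¬p ∨ s = a + b − a·b on (0.6800, 0.8000) = 0.9360
p ∧ (¬p ∨ s) = a·b on (0.3200, 0.9360) = 0.2995
r ∨ t = a + b − a·b on (0.2100, 0.5300) = 0.6287
(p ∧ (¬p ∨ s)) ∨ (r ∨ t) = a + b − a·b on (0.2995, 0.6287) = 0.7399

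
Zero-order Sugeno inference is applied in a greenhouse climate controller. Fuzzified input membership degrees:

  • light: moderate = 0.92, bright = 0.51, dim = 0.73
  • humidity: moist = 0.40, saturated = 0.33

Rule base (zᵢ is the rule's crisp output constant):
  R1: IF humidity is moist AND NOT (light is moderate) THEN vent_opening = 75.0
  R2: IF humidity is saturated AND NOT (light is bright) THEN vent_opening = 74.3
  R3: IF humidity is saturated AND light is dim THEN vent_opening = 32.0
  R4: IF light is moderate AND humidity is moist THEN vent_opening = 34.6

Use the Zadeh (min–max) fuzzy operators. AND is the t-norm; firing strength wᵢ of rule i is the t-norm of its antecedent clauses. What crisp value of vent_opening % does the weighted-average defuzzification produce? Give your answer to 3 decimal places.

48.175

R1 (z=75.0): moist=0.40, ¬moderate=1−0.92=0.08; AND[min(a, b)] → w = 0.08
R2 (z=74.3): saturated=0.33, ¬bright=1−0.51=0.49; AND[min(a, b)] → w = 0.33
R3 (z=32.0): saturated=0.33, dim=0.73; AND[min(a, b)] → w = 0.33
R4 (z=34.6): moderate=0.92, moist=0.40; AND[min(a, b)] → w = 0.40
Weighted average = (0.08·75.0 + 0.33·74.3 + 0.33·32.0 + 0.40·34.6) / (0.08 + 0.33 + 0.33 + 0.40)
  = 54.9190 / 1.1400 = 48.175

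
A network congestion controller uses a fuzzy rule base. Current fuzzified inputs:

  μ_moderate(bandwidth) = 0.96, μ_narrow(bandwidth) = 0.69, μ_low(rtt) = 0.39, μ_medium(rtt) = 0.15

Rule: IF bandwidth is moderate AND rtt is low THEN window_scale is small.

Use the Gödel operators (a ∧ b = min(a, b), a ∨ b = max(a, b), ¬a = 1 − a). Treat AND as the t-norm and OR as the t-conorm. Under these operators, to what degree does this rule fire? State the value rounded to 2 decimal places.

firing strength: moderate=0.96, low=0.39; AND[min(a, b)] → w = 0.39

0.39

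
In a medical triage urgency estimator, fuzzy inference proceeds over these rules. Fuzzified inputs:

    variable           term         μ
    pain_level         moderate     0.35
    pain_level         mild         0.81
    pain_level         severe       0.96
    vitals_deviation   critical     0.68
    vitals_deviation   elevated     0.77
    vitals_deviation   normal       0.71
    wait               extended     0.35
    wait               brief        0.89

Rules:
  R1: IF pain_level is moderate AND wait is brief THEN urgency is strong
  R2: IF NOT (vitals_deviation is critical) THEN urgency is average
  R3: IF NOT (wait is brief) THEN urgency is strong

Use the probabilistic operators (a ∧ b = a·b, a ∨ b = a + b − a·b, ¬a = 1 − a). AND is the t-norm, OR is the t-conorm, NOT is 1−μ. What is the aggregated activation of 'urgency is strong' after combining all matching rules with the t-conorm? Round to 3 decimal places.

R1: moderate=0.35, brief=0.89; AND[a·b] → w = 0.3115
R2: ¬critical=1−0.68=0.32 → w = 0.3200
R3: ¬brief=1−0.89=0.11 → w = 0.1100
Rules with consequent 'strong': {R1, R3} → strengths 0.3115, 0.1100
Aggregate via t-conorm [a + b − a·b]: 0.3872

0.387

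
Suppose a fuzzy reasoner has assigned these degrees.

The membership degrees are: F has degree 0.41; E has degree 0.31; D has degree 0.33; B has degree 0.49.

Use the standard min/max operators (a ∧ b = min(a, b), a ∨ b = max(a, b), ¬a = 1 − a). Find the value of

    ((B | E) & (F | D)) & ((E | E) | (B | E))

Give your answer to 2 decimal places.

B | E = max(a, b) on (0.49, 0.31) = 0.49
F | D = max(a, b) on (0.41, 0.33) = 0.41
(B | E) & (F | D) = min(a, b) on (0.49, 0.41) = 0.41
E | E = max(a, b) on (0.31, 0.31) = 0.31
B | E = max(a, b) on (0.49, 0.31) = 0.49
(E | E) | (B | E) = max(a, b) on (0.31, 0.49) = 0.49
((B | E) & (F | D)) & ((E | E) | (B | E)) = min(a, b) on (0.41, 0.49) = 0.41

0.41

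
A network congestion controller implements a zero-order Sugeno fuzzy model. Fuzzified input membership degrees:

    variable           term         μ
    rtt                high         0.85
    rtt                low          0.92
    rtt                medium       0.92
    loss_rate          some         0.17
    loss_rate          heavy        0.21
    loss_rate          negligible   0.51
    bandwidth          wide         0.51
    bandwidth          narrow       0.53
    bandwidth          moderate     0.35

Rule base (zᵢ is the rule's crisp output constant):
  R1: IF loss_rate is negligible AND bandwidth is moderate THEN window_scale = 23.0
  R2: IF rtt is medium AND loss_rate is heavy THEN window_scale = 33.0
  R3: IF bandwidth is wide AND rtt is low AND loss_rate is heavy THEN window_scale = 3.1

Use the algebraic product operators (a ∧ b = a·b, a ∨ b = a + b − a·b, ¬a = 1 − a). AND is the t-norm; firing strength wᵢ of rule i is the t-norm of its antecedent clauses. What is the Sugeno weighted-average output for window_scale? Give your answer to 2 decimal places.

R1 (z=23.0): negligible=0.51, moderate=0.35; AND[a·b] → w = 0.1785
R2 (z=33.0): medium=0.92, heavy=0.21; AND[a·b] → w = 0.1932
R3 (z=3.1): wide=0.51, low=0.92, heavy=0.21; AND[a·b] → w = 0.0985
Weighted average = (0.1785·23.0 + 0.1932·33.0 + 0.0985·3.1) / (0.1785 + 0.1932 + 0.0985)
  = 10.7865 / 0.4702 = 22.94

22.94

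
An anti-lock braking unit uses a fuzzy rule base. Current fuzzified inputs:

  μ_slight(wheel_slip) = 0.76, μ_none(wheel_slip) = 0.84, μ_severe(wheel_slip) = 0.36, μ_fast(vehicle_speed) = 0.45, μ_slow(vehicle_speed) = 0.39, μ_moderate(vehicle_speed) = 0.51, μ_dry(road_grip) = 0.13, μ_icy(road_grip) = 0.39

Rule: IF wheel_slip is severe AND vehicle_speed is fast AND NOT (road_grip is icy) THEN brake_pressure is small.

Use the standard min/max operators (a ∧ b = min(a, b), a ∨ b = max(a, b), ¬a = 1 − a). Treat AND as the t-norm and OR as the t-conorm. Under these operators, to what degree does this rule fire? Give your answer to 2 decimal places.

firing strength: severe=0.36, fast=0.45, ¬icy=1−0.39=0.61; AND[min(a, b)] → w = 0.36

0.36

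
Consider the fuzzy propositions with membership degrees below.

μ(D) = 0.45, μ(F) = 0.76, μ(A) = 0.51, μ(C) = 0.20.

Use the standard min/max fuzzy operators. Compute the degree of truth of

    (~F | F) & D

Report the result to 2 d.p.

0.45

~F = 1 − 0.76 = 0.24
~F | F = max(a, b) on (0.24, 0.76) = 0.76
(~F | F) & D = min(a, b) on (0.76, 0.45) = 0.45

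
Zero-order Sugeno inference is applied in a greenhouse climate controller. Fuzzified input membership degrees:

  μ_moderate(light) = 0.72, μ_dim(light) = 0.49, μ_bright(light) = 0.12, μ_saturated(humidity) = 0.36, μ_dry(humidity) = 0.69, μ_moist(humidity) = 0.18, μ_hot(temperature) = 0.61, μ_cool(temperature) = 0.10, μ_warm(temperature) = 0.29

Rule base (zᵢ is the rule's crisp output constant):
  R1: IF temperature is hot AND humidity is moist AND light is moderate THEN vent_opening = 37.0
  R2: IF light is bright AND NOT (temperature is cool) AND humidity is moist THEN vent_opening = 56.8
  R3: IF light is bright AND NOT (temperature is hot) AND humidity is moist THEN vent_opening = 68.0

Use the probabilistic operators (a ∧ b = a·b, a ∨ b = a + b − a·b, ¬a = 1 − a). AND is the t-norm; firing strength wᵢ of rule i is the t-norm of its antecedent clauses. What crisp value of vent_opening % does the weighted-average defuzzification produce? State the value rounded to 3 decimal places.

43.042

R1 (z=37.0): hot=0.61, moist=0.18, moderate=0.72; AND[a·b] → w = 0.0791
R2 (z=56.8): bright=0.12, ¬cool=1−0.10=0.90, moist=0.18; AND[a·b] → w = 0.0194
R3 (z=68.0): bright=0.12, ¬hot=1−0.61=0.39, moist=0.18; AND[a·b] → w = 0.0084
Weighted average = (0.0791·37.0 + 0.0194·56.8 + 0.0084·68.0) / (0.0791 + 0.0194 + 0.0084)
  = 4.6021 / 0.1069 = 43.042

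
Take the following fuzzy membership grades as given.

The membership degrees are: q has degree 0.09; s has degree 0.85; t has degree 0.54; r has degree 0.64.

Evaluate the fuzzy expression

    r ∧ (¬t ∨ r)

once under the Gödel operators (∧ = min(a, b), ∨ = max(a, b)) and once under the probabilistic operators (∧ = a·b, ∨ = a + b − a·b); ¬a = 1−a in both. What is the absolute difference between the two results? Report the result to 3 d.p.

0.124

Under Gödel:
  ¬t = 1 − 0.54 = 0.46
  ¬t ∨ r = max(a, b) on (0.46, 0.64) = 0.64
  r ∧ (¬t ∨ r) = min(a, b) on (0.64, 0.64) = 0.64
  → value = 0.6400
Under probabilistic:
  ¬t = 1 − 0.5400 = 0.4600
  ¬t ∨ r = a + b − a·b on (0.4600, 0.6400) = 0.8056
  r ∧ (¬t ∨ r) = a·b on (0.6400, 0.8056) = 0.5156
  → value = 0.5156
|0.6400 − 0.5156| = 0.124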